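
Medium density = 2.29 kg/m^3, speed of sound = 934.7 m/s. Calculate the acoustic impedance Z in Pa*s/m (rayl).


Given values:
  rho = 2.29 kg/m^3
  c = 934.7 m/s
Formula: Z = rho * c
Z = 2.29 * 934.7
Z = 2140.46

2140.46 rayl


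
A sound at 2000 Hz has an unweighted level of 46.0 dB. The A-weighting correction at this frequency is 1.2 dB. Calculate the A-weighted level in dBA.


Given values:
  SPL = 46.0 dB
  A-weighting at 2000 Hz = 1.2 dB
Formula: L_A = SPL + A_weight
L_A = 46.0 + (1.2)
L_A = 47.2

47.2 dBA


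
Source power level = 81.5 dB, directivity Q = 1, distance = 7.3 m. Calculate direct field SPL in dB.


Given values:
  Lw = 81.5 dB, Q = 1, r = 7.3 m
Formula: SPL = Lw + 10 * log10(Q / (4 * pi * r^2))
Compute 4 * pi * r^2 = 4 * pi * 7.3^2 = 669.6619
Compute Q / denom = 1 / 669.6619 = 0.00149329
Compute 10 * log10(0.00149329) = -28.2586
SPL = 81.5 + (-28.2586) = 53.24

53.24 dB


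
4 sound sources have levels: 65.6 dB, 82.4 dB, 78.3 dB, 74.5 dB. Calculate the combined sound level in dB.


Formula: L_total = 10 * log10( sum(10^(Li/10)) )
  Source 1: 10^(65.6/10) = 3630780.5477
  Source 2: 10^(82.4/10) = 173780082.8749
  Source 3: 10^(78.3/10) = 67608297.5392
  Source 4: 10^(74.5/10) = 28183829.3126
Sum of linear values = 273202990.2744
L_total = 10 * log10(273202990.2744) = 84.36

84.36 dB


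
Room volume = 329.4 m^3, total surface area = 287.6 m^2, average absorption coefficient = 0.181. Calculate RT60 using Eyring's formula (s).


Given values:
  V = 329.4 m^3, S = 287.6 m^2, alpha = 0.181
Formula: RT60 = 0.161 * V / (-S * ln(1 - alpha))
Compute ln(1 - 0.181) = ln(0.819) = -0.199671
Denominator: -287.6 * -0.199671 = 57.4254
Numerator: 0.161 * 329.4 = 53.0334
RT60 = 53.0334 / 57.4254 = 0.924

0.924 s


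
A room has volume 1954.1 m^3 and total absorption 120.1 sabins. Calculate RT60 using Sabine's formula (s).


Given values:
  V = 1954.1 m^3
  A = 120.1 sabins
Formula: RT60 = 0.161 * V / A
Numerator: 0.161 * 1954.1 = 314.6101
RT60 = 314.6101 / 120.1 = 2.62

2.62 s


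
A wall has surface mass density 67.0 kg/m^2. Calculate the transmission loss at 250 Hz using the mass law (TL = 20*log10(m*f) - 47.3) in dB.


Given values:
  m = 67.0 kg/m^2, f = 250 Hz
Formula: TL = 20 * log10(m * f) - 47.3
Compute m * f = 67.0 * 250 = 16750.0
Compute log10(16750.0) = 4.224015
Compute 20 * 4.224015 = 84.4803
TL = 84.4803 - 47.3 = 37.18

37.18 dB


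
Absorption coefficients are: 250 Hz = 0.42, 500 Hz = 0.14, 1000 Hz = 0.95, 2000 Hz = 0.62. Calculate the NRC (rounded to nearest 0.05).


Given values:
  a_250 = 0.42, a_500 = 0.14
  a_1000 = 0.95, a_2000 = 0.62
Formula: NRC = (a250 + a500 + a1000 + a2000) / 4
Sum = 0.42 + 0.14 + 0.95 + 0.62 = 2.13
NRC = 2.13 / 4 = 0.5325
Rounded to nearest 0.05: 0.55

0.55


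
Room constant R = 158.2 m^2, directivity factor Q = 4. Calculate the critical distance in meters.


Given values:
  R = 158.2 m^2, Q = 4
Formula: d_c = 0.141 * sqrt(Q * R)
Compute Q * R = 4 * 158.2 = 632.8
Compute sqrt(632.8) = 25.1555
d_c = 0.141 * 25.1555 = 3.547

3.547 m


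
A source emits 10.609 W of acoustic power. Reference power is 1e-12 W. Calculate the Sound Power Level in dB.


Given values:
  W = 10.609 W
  W_ref = 1e-12 W
Formula: SWL = 10 * log10(W / W_ref)
Compute ratio: W / W_ref = 10609000000000
Compute log10: log10(10609000000000) = 13.025674
Multiply: SWL = 10 * 13.025674 = 130.26

130.26 dB


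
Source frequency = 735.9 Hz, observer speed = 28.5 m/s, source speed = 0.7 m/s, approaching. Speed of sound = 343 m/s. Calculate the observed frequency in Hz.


Given values:
  f_s = 735.9 Hz, v_o = 28.5 m/s, v_s = 0.7 m/s
  Direction: approaching
Formula: f_o = f_s * (c + v_o) / (c - v_s)
Numerator: c + v_o = 343 + 28.5 = 371.5
Denominator: c - v_s = 343 - 0.7 = 342.3
f_o = 735.9 * 371.5 / 342.3 = 798.68

798.68 Hz


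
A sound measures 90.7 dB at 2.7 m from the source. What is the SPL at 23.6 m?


Given values:
  SPL1 = 90.7 dB, r1 = 2.7 m, r2 = 23.6 m
Formula: SPL2 = SPL1 - 20 * log10(r2 / r1)
Compute ratio: r2 / r1 = 23.6 / 2.7 = 8.7407
Compute log10: log10(8.7407) = 0.941546
Compute drop: 20 * 0.941546 = 18.8309
SPL2 = 90.7 - 18.8309 = 71.87

71.87 dB


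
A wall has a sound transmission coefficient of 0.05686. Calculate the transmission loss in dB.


Given values:
  tau = 0.05686
Formula: TL = 10 * log10(1 / tau)
Compute 1 / tau = 1 / 0.05686 = 17.5871
Compute log10(17.5871) = 1.245194
TL = 10 * 1.245194 = 12.45

12.45 dB


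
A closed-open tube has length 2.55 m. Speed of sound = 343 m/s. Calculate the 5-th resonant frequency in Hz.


Given values:
  Tube type: closed-open, L = 2.55 m, c = 343 m/s, n = 5
Formula: f_n = (2n - 1) * c / (4 * L)
Compute 2n - 1 = 2*5 - 1 = 9
Compute 4 * L = 4 * 2.55 = 10.2
f = 9 * 343 / 10.2
f = 302.65

302.65 Hz


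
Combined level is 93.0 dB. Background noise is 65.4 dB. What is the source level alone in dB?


Given values:
  L_total = 93.0 dB, L_bg = 65.4 dB
Formula: L_source = 10 * log10(10^(L_total/10) - 10^(L_bg/10))
Convert to linear:
  10^(93.0/10) = 1995262314.9689
  10^(65.4/10) = 3467368.5045
Difference: 1995262314.9689 - 3467368.5045 = 1991794946.4644
L_source = 10 * log10(1991794946.4644) = 92.99

92.99 dB


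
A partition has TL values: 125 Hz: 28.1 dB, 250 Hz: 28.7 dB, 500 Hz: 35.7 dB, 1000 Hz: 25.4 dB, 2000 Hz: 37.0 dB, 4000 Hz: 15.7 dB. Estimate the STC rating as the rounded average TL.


Given TL values at each frequency:
  125 Hz: 28.1 dB
  250 Hz: 28.7 dB
  500 Hz: 35.7 dB
  1000 Hz: 25.4 dB
  2000 Hz: 37.0 dB
  4000 Hz: 15.7 dB
Formula: STC ~ round(average of TL values)
Sum = 28.1 + 28.7 + 35.7 + 25.4 + 37.0 + 15.7 = 170.6
Average = 170.6 / 6 = 28.43
Rounded: 28

28


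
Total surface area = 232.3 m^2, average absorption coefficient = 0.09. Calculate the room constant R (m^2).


Given values:
  S = 232.3 m^2, alpha = 0.09
Formula: R = S * alpha / (1 - alpha)
Numerator: 232.3 * 0.09 = 20.907
Denominator: 1 - 0.09 = 0.91
R = 20.907 / 0.91 = 22.97

22.97 m^2


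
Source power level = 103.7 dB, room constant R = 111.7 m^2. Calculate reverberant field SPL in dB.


Given values:
  Lw = 103.7 dB, R = 111.7 m^2
Formula: SPL = Lw + 10 * log10(4 / R)
Compute 4 / R = 4 / 111.7 = 0.03581
Compute 10 * log10(0.03581) = -14.46
SPL = 103.7 + (-14.46) = 89.24

89.24 dB


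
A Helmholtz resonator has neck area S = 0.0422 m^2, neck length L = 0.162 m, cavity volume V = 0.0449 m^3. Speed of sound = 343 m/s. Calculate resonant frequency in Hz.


Given values:
  S = 0.0422 m^2, L = 0.162 m, V = 0.0449 m^3, c = 343 m/s
Formula: f = (c / (2*pi)) * sqrt(S / (V * L))
Compute V * L = 0.0449 * 0.162 = 0.0072738
Compute S / (V * L) = 0.0422 / 0.0072738 = 5.8016
Compute sqrt(5.8016) = 2.408651
Compute c / (2*pi) = 343 / 6.283185 = 54.590148
f = 54.590148 * 2.408651 = 131.49

131.49 Hz


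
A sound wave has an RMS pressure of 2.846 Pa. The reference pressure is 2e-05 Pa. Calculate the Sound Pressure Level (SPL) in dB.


Given values:
  p = 2.846 Pa
  p_ref = 2e-05 Pa
Formula: SPL = 20 * log10(p / p_ref)
Compute ratio: p / p_ref = 2.846 / 2e-05 = 142300
Compute log10: log10(142300) = 5.153205
Multiply: SPL = 20 * 5.153205 = 103.06

103.06 dB


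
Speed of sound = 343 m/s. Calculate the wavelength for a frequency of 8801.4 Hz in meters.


Given values:
  c = 343 m/s, f = 8801.4 Hz
Formula: lambda = c / f
lambda = 343 / 8801.4
lambda = 0.039

0.039 m


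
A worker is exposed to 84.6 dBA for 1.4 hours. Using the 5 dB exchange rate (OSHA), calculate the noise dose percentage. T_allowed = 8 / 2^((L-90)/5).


Given values:
  L = 84.6 dBA, T = 1.4 hours
Formula: T_allowed = 8 / 2^((L - 90) / 5)
Compute exponent: (84.6 - 90) / 5 = -1.08
Compute 2^(-1.08) = 0.473029
T_allowed = 8 / 0.473029 = 16.912282 hours
Dose = (T / T_allowed) * 100
Dose = (1.4 / 16.912282) * 100 = 8.28

8.28 %


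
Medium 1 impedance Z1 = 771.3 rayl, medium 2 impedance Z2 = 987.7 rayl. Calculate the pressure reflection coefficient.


Given values:
  Z1 = 771.3 rayl, Z2 = 987.7 rayl
Formula: R = (Z2 - Z1) / (Z2 + Z1)
Numerator: Z2 - Z1 = 987.7 - 771.3 = 216.4
Denominator: Z2 + Z1 = 987.7 + 771.3 = 1759.0
R = 216.4 / 1759.0 = 0.123

0.123


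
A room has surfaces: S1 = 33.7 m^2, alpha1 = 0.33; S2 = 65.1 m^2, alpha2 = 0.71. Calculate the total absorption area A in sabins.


Given surfaces:
  Surface 1: 33.7 * 0.33 = 11.121
  Surface 2: 65.1 * 0.71 = 46.221
Formula: A = sum(Si * alpha_i)
A = 11.121 + 46.221
A = 57.34

57.34 sabins


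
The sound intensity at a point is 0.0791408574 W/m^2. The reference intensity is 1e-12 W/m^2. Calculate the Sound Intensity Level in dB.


Given values:
  I = 0.0791408574 W/m^2
  I_ref = 1e-12 W/m^2
Formula: SIL = 10 * log10(I / I_ref)
Compute ratio: I / I_ref = 79140857400
Compute log10: log10(79140857400) = 10.898401
Multiply: SIL = 10 * 10.898401 = 108.98

108.98 dB


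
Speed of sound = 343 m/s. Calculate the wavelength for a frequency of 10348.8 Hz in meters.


Given values:
  c = 343 m/s, f = 10348.8 Hz
Formula: lambda = c / f
lambda = 343 / 10348.8
lambda = 0.0331

0.0331 m


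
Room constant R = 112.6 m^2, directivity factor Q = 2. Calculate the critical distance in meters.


Given values:
  R = 112.6 m^2, Q = 2
Formula: d_c = 0.141 * sqrt(Q * R)
Compute Q * R = 2 * 112.6 = 225.2
Compute sqrt(225.2) = 15.0067
d_c = 0.141 * 15.0067 = 2.116

2.116 m


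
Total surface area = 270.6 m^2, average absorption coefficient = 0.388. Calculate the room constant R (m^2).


Given values:
  S = 270.6 m^2, alpha = 0.388
Formula: R = S * alpha / (1 - alpha)
Numerator: 270.6 * 0.388 = 104.9928
Denominator: 1 - 0.388 = 0.612
R = 104.9928 / 0.612 = 171.56

171.56 m^2


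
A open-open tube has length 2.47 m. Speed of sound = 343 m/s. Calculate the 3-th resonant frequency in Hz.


Given values:
  Tube type: open-open, L = 2.47 m, c = 343 m/s, n = 3
Formula: f_n = n * c / (2 * L)
Compute 2 * L = 2 * 2.47 = 4.94
f = 3 * 343 / 4.94
f = 208.3

208.3 Hz


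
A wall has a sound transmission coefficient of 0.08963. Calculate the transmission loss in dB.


Given values:
  tau = 0.08963
Formula: TL = 10 * log10(1 / tau)
Compute 1 / tau = 1 / 0.08963 = 11.157
Compute log10(11.157) = 1.047547
TL = 10 * 1.047547 = 10.48

10.48 dB


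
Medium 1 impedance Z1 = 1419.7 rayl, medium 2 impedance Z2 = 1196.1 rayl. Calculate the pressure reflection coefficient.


Given values:
  Z1 = 1419.7 rayl, Z2 = 1196.1 rayl
Formula: R = (Z2 - Z1) / (Z2 + Z1)
Numerator: Z2 - Z1 = 1196.1 - 1419.7 = -223.6
Denominator: Z2 + Z1 = 1196.1 + 1419.7 = 2615.8
R = -223.6 / 2615.8 = -0.0855

-0.0855


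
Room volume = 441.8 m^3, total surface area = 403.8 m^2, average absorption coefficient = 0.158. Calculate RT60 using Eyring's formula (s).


Given values:
  V = 441.8 m^3, S = 403.8 m^2, alpha = 0.158
Formula: RT60 = 0.161 * V / (-S * ln(1 - alpha))
Compute ln(1 - 0.158) = ln(0.842) = -0.171975
Denominator: -403.8 * -0.171975 = 69.4435
Numerator: 0.161 * 441.8 = 71.1298
RT60 = 71.1298 / 69.4435 = 1.024

1.024 s


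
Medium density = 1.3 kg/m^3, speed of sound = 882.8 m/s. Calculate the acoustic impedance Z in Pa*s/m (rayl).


Given values:
  rho = 1.3 kg/m^3
  c = 882.8 m/s
Formula: Z = rho * c
Z = 1.3 * 882.8
Z = 1147.64

1147.64 rayl


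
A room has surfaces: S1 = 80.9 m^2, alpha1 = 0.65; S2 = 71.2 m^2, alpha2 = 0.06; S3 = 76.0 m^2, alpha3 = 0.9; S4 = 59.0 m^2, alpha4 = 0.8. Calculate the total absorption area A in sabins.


Given surfaces:
  Surface 1: 80.9 * 0.65 = 52.585
  Surface 2: 71.2 * 0.06 = 4.272
  Surface 3: 76.0 * 0.9 = 68.4
  Surface 4: 59.0 * 0.8 = 47.2
Formula: A = sum(Si * alpha_i)
A = 52.585 + 4.272 + 68.4 + 47.2
A = 172.46

172.46 sabins


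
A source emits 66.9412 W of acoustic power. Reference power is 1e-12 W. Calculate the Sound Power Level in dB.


Given values:
  W = 66.9412 W
  W_ref = 1e-12 W
Formula: SWL = 10 * log10(W / W_ref)
Compute ratio: W / W_ref = 66941200000000
Compute log10: log10(66941200000000) = 13.825693
Multiply: SWL = 10 * 13.825693 = 138.26

138.26 dB


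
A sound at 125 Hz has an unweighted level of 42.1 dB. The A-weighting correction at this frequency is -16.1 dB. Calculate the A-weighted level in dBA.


Given values:
  SPL = 42.1 dB
  A-weighting at 125 Hz = -16.1 dB
Formula: L_A = SPL + A_weight
L_A = 42.1 + (-16.1)
L_A = 26.0

26.0 dBA


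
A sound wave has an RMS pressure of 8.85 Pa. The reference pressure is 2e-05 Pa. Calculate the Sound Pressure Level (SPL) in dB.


Given values:
  p = 8.85 Pa
  p_ref = 2e-05 Pa
Formula: SPL = 20 * log10(p / p_ref)
Compute ratio: p / p_ref = 8.85 / 2e-05 = 442500
Compute log10: log10(442500) = 5.645913
Multiply: SPL = 20 * 5.645913 = 112.92

112.92 dB


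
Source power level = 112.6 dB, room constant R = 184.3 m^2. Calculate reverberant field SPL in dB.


Given values:
  Lw = 112.6 dB, R = 184.3 m^2
Formula: SPL = Lw + 10 * log10(4 / R)
Compute 4 / R = 4 / 184.3 = 0.021704
Compute 10 * log10(0.021704) = -16.6346
SPL = 112.6 + (-16.6346) = 95.97

95.97 dB


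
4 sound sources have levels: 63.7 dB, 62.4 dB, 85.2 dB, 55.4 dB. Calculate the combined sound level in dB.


Formula: L_total = 10 * log10( sum(10^(Li/10)) )
  Source 1: 10^(63.7/10) = 2344228.8153
  Source 2: 10^(62.4/10) = 1737800.8287
  Source 3: 10^(85.2/10) = 331131121.4826
  Source 4: 10^(55.4/10) = 346736.8505
Sum of linear values = 335559887.9771
L_total = 10 * log10(335559887.9771) = 85.26

85.26 dB


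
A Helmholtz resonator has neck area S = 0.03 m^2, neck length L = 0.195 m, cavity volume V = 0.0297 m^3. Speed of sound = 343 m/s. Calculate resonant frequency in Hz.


Given values:
  S = 0.03 m^2, L = 0.195 m, V = 0.0297 m^3, c = 343 m/s
Formula: f = (c / (2*pi)) * sqrt(S / (V * L))
Compute V * L = 0.0297 * 0.195 = 0.0057915
Compute S / (V * L) = 0.03 / 0.0057915 = 5.18
Compute sqrt(5.18) = 2.275961
Compute c / (2*pi) = 343 / 6.283185 = 54.590148
f = 54.590148 * 2.275961 = 124.25

124.25 Hz


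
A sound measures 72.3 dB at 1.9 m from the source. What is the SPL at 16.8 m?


Given values:
  SPL1 = 72.3 dB, r1 = 1.9 m, r2 = 16.8 m
Formula: SPL2 = SPL1 - 20 * log10(r2 / r1)
Compute ratio: r2 / r1 = 16.8 / 1.9 = 8.8421
Compute log10: log10(8.8421) = 0.946555
Compute drop: 20 * 0.946555 = 18.9311
SPL2 = 72.3 - 18.9311 = 53.37

53.37 dB


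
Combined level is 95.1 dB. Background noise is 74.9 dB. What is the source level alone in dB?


Given values:
  L_total = 95.1 dB, L_bg = 74.9 dB
Formula: L_source = 10 * log10(10^(L_total/10) - 10^(L_bg/10))
Convert to linear:
  10^(95.1/10) = 3235936569.2963
  10^(74.9/10) = 30902954.3251
Difference: 3235936569.2963 - 30902954.3251 = 3205033614.9712
L_source = 10 * log10(3205033614.9712) = 95.06

95.06 dB


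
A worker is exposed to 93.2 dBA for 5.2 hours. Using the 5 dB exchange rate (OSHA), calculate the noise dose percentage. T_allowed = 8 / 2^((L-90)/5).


Given values:
  L = 93.2 dBA, T = 5.2 hours
Formula: T_allowed = 8 / 2^((L - 90) / 5)
Compute exponent: (93.2 - 90) / 5 = 0.64
Compute 2^(0.64) = 1.558329
T_allowed = 8 / 1.558329 = 5.133704 hours
Dose = (T / T_allowed) * 100
Dose = (5.2 / 5.133704) * 100 = 101.29

101.29 %


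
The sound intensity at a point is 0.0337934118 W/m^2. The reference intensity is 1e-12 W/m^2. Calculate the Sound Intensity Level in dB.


Given values:
  I = 0.0337934118 W/m^2
  I_ref = 1e-12 W/m^2
Formula: SIL = 10 * log10(I / I_ref)
Compute ratio: I / I_ref = 33793411800
Compute log10: log10(33793411800) = 10.528832
Multiply: SIL = 10 * 10.528832 = 105.29

105.29 dB


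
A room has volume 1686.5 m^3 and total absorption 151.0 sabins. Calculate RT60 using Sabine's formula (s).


Given values:
  V = 1686.5 m^3
  A = 151.0 sabins
Formula: RT60 = 0.161 * V / A
Numerator: 0.161 * 1686.5 = 271.5265
RT60 = 271.5265 / 151.0 = 1.798

1.798 s


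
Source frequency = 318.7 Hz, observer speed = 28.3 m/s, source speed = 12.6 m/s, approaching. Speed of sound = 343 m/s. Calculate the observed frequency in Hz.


Given values:
  f_s = 318.7 Hz, v_o = 28.3 m/s, v_s = 12.6 m/s
  Direction: approaching
Formula: f_o = f_s * (c + v_o) / (c - v_s)
Numerator: c + v_o = 343 + 28.3 = 371.3
Denominator: c - v_s = 343 - 12.6 = 330.4
f_o = 318.7 * 371.3 / 330.4 = 358.15

358.15 Hz


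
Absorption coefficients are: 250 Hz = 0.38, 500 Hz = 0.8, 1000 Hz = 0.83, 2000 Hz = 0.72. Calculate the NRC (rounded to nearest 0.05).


Given values:
  a_250 = 0.38, a_500 = 0.8
  a_1000 = 0.83, a_2000 = 0.72
Formula: NRC = (a250 + a500 + a1000 + a2000) / 4
Sum = 0.38 + 0.8 + 0.83 + 0.72 = 2.73
NRC = 2.73 / 4 = 0.6825
Rounded to nearest 0.05: 0.7

0.7


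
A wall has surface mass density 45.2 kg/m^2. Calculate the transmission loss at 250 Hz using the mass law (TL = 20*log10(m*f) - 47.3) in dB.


Given values:
  m = 45.2 kg/m^2, f = 250 Hz
Formula: TL = 20 * log10(m * f) - 47.3
Compute m * f = 45.2 * 250 = 11300.0
Compute log10(11300.0) = 4.053078
Compute 20 * 4.053078 = 81.0616
TL = 81.0616 - 47.3 = 33.76

33.76 dB


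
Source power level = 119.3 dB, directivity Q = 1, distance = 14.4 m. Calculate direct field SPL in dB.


Given values:
  Lw = 119.3 dB, Q = 1, r = 14.4 m
Formula: SPL = Lw + 10 * log10(Q / (4 * pi * r^2))
Compute 4 * pi * r^2 = 4 * pi * 14.4^2 = 2605.7626
Compute Q / denom = 1 / 2605.7626 = 0.00038376
Compute 10 * log10(0.00038376) = -34.1594
SPL = 119.3 + (-34.1594) = 85.14

85.14 dB


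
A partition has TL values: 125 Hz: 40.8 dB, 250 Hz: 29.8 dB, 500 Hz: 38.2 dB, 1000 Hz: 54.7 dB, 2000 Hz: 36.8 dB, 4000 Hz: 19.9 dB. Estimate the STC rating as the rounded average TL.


Given TL values at each frequency:
  125 Hz: 40.8 dB
  250 Hz: 29.8 dB
  500 Hz: 38.2 dB
  1000 Hz: 54.7 dB
  2000 Hz: 36.8 dB
  4000 Hz: 19.9 dB
Formula: STC ~ round(average of TL values)
Sum = 40.8 + 29.8 + 38.2 + 54.7 + 36.8 + 19.9 = 220.2
Average = 220.2 / 6 = 36.7
Rounded: 37

37


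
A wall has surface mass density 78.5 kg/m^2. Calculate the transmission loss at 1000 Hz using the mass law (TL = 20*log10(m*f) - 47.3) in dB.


Given values:
  m = 78.5 kg/m^2, f = 1000 Hz
Formula: TL = 20 * log10(m * f) - 47.3
Compute m * f = 78.5 * 1000 = 78500.0
Compute log10(78500.0) = 4.89487
Compute 20 * 4.89487 = 97.8974
TL = 97.8974 - 47.3 = 50.6

50.6 dB


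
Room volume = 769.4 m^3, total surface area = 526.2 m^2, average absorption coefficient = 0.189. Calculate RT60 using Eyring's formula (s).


Given values:
  V = 769.4 m^3, S = 526.2 m^2, alpha = 0.189
Formula: RT60 = 0.161 * V / (-S * ln(1 - alpha))
Compute ln(1 - 0.189) = ln(0.811) = -0.209487
Denominator: -526.2 * -0.209487 = 110.2321
Numerator: 0.161 * 769.4 = 123.8734
RT60 = 123.8734 / 110.2321 = 1.124

1.124 s


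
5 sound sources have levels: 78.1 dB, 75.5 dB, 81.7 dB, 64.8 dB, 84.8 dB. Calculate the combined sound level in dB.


Formula: L_total = 10 * log10( sum(10^(Li/10)) )
  Source 1: 10^(78.1/10) = 64565422.9035
  Source 2: 10^(75.5/10) = 35481338.9234
  Source 3: 10^(81.7/10) = 147910838.8168
  Source 4: 10^(64.8/10) = 3019951.7204
  Source 5: 10^(84.8/10) = 301995172.0402
Sum of linear values = 552972724.4043
L_total = 10 * log10(552972724.4043) = 87.43

87.43 dB


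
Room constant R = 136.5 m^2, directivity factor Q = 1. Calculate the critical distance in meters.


Given values:
  R = 136.5 m^2, Q = 1
Formula: d_c = 0.141 * sqrt(Q * R)
Compute Q * R = 1 * 136.5 = 136.5
Compute sqrt(136.5) = 11.6833
d_c = 0.141 * 11.6833 = 1.647

1.647 m


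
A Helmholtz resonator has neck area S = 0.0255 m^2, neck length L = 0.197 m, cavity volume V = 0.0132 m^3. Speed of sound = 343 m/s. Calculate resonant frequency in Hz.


Given values:
  S = 0.0255 m^2, L = 0.197 m, V = 0.0132 m^3, c = 343 m/s
Formula: f = (c / (2*pi)) * sqrt(S / (V * L))
Compute V * L = 0.0132 * 0.197 = 0.0026004
Compute S / (V * L) = 0.0255 / 0.0026004 = 9.8062
Compute sqrt(9.8062) = 3.131485
Compute c / (2*pi) = 343 / 6.283185 = 54.590148
f = 54.590148 * 3.131485 = 170.95

170.95 Hz


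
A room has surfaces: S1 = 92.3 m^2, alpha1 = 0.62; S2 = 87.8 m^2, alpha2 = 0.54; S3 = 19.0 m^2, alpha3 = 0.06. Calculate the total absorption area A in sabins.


Given surfaces:
  Surface 1: 92.3 * 0.62 = 57.226
  Surface 2: 87.8 * 0.54 = 47.412
  Surface 3: 19.0 * 0.06 = 1.14
Formula: A = sum(Si * alpha_i)
A = 57.226 + 47.412 + 1.14
A = 105.78

105.78 sabins


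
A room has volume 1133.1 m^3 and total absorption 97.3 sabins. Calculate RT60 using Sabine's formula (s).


Given values:
  V = 1133.1 m^3
  A = 97.3 sabins
Formula: RT60 = 0.161 * V / A
Numerator: 0.161 * 1133.1 = 182.4291
RT60 = 182.4291 / 97.3 = 1.875

1.875 s


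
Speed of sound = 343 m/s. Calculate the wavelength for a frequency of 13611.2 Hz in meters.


Given values:
  c = 343 m/s, f = 13611.2 Hz
Formula: lambda = c / f
lambda = 343 / 13611.2
lambda = 0.0252

0.0252 m


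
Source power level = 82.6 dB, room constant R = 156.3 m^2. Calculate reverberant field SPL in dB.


Given values:
  Lw = 82.6 dB, R = 156.3 m^2
Formula: SPL = Lw + 10 * log10(4 / R)
Compute 4 / R = 4 / 156.3 = 0.025592
Compute 10 * log10(0.025592) = -15.919
SPL = 82.6 + (-15.919) = 66.68

66.68 dB


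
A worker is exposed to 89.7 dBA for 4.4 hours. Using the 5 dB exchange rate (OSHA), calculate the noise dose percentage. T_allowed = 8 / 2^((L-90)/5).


Given values:
  L = 89.7 dBA, T = 4.4 hours
Formula: T_allowed = 8 / 2^((L - 90) / 5)
Compute exponent: (89.7 - 90) / 5 = -0.06
Compute 2^(-0.06) = 0.959264
T_allowed = 8 / 0.959264 = 8.339727 hours
Dose = (T / T_allowed) * 100
Dose = (4.4 / 8.339727) * 100 = 52.76

52.76 %


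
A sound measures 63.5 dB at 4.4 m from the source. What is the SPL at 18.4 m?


Given values:
  SPL1 = 63.5 dB, r1 = 4.4 m, r2 = 18.4 m
Formula: SPL2 = SPL1 - 20 * log10(r2 / r1)
Compute ratio: r2 / r1 = 18.4 / 4.4 = 4.1818
Compute log10: log10(4.1818) = 0.621363
Compute drop: 20 * 0.621363 = 12.4273
SPL2 = 63.5 - 12.4273 = 51.07

51.07 dB


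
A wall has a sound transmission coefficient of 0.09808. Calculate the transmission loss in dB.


Given values:
  tau = 0.09808
Formula: TL = 10 * log10(1 / tau)
Compute 1 / tau = 1 / 0.09808 = 10.1958
Compute log10(10.1958) = 1.008421
TL = 10 * 1.008421 = 10.08

10.08 dB


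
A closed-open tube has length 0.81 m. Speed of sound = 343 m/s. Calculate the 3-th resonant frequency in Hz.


Given values:
  Tube type: closed-open, L = 0.81 m, c = 343 m/s, n = 3
Formula: f_n = (2n - 1) * c / (4 * L)
Compute 2n - 1 = 2*3 - 1 = 5
Compute 4 * L = 4 * 0.81 = 3.24
f = 5 * 343 / 3.24
f = 529.32

529.32 Hz


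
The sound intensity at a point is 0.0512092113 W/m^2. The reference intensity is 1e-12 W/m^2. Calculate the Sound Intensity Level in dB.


Given values:
  I = 0.0512092113 W/m^2
  I_ref = 1e-12 W/m^2
Formula: SIL = 10 * log10(I / I_ref)
Compute ratio: I / I_ref = 51209211300
Compute log10: log10(51209211300) = 10.709348
Multiply: SIL = 10 * 10.709348 = 107.09

107.09 dB


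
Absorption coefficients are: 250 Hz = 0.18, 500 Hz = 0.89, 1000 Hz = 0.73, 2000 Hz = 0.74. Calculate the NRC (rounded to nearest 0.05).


Given values:
  a_250 = 0.18, a_500 = 0.89
  a_1000 = 0.73, a_2000 = 0.74
Formula: NRC = (a250 + a500 + a1000 + a2000) / 4
Sum = 0.18 + 0.89 + 0.73 + 0.74 = 2.54
NRC = 2.54 / 4 = 0.635
Rounded to nearest 0.05: 0.65

0.65


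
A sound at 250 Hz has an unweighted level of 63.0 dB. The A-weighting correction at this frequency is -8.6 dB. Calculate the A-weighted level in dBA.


Given values:
  SPL = 63.0 dB
  A-weighting at 250 Hz = -8.6 dB
Formula: L_A = SPL + A_weight
L_A = 63.0 + (-8.6)
L_A = 54.4

54.4 dBA


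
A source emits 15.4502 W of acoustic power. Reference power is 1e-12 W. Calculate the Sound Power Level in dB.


Given values:
  W = 15.4502 W
  W_ref = 1e-12 W
Formula: SWL = 10 * log10(W / W_ref)
Compute ratio: W / W_ref = 15450200000000
Compute log10: log10(15450200000000) = 13.188934
Multiply: SWL = 10 * 13.188934 = 131.89

131.89 dB


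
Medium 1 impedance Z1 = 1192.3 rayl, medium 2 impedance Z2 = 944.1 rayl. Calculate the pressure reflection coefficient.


Given values:
  Z1 = 1192.3 rayl, Z2 = 944.1 rayl
Formula: R = (Z2 - Z1) / (Z2 + Z1)
Numerator: Z2 - Z1 = 944.1 - 1192.3 = -248.2
Denominator: Z2 + Z1 = 944.1 + 1192.3 = 2136.4
R = -248.2 / 2136.4 = -0.1162

-0.1162


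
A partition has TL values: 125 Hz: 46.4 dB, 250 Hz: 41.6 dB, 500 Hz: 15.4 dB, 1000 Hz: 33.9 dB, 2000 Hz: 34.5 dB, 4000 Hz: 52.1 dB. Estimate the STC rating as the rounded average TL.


Given TL values at each frequency:
  125 Hz: 46.4 dB
  250 Hz: 41.6 dB
  500 Hz: 15.4 dB
  1000 Hz: 33.9 dB
  2000 Hz: 34.5 dB
  4000 Hz: 52.1 dB
Formula: STC ~ round(average of TL values)
Sum = 46.4 + 41.6 + 15.4 + 33.9 + 34.5 + 52.1 = 223.9
Average = 223.9 / 6 = 37.32
Rounded: 37

37


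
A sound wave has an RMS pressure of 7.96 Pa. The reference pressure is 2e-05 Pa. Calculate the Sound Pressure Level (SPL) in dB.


Given values:
  p = 7.96 Pa
  p_ref = 2e-05 Pa
Formula: SPL = 20 * log10(p / p_ref)
Compute ratio: p / p_ref = 7.96 / 2e-05 = 398000
Compute log10: log10(398000) = 5.599883
Multiply: SPL = 20 * 5.599883 = 112.0

112.0 dB


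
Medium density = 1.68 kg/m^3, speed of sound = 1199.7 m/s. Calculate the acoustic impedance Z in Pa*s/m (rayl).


Given values:
  rho = 1.68 kg/m^3
  c = 1199.7 m/s
Formula: Z = rho * c
Z = 1.68 * 1199.7
Z = 2015.5

2015.5 rayl


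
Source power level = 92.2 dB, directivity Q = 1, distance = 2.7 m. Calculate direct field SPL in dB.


Given values:
  Lw = 92.2 dB, Q = 1, r = 2.7 m
Formula: SPL = Lw + 10 * log10(Q / (4 * pi * r^2))
Compute 4 * pi * r^2 = 4 * pi * 2.7^2 = 91.6088
Compute Q / denom = 1 / 91.6088 = 0.01091598
Compute 10 * log10(0.01091598) = -19.6194
SPL = 92.2 + (-19.6194) = 72.58

72.58 dB


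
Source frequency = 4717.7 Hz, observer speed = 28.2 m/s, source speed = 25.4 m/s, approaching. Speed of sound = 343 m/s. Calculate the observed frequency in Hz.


Given values:
  f_s = 4717.7 Hz, v_o = 28.2 m/s, v_s = 25.4 m/s
  Direction: approaching
Formula: f_o = f_s * (c + v_o) / (c - v_s)
Numerator: c + v_o = 343 + 28.2 = 371.2
Denominator: c - v_s = 343 - 25.4 = 317.6
f_o = 4717.7 * 371.2 / 317.6 = 5513.89

5513.89 Hz


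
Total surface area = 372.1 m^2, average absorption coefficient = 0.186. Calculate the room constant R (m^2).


Given values:
  S = 372.1 m^2, alpha = 0.186
Formula: R = S * alpha / (1 - alpha)
Numerator: 372.1 * 0.186 = 69.2106
Denominator: 1 - 0.186 = 0.814
R = 69.2106 / 0.814 = 85.03

85.03 m^2


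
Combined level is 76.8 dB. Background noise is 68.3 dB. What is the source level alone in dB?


Given values:
  L_total = 76.8 dB, L_bg = 68.3 dB
Formula: L_source = 10 * log10(10^(L_total/10) - 10^(L_bg/10))
Convert to linear:
  10^(76.8/10) = 47863009.2323
  10^(68.3/10) = 6760829.7539
Difference: 47863009.2323 - 6760829.7539 = 41102179.4784
L_source = 10 * log10(41102179.4784) = 76.14

76.14 dB


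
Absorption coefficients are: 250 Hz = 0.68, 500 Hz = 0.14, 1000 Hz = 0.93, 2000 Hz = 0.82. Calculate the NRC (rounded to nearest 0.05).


Given values:
  a_250 = 0.68, a_500 = 0.14
  a_1000 = 0.93, a_2000 = 0.82
Formula: NRC = (a250 + a500 + a1000 + a2000) / 4
Sum = 0.68 + 0.14 + 0.93 + 0.82 = 2.57
NRC = 2.57 / 4 = 0.6425
Rounded to nearest 0.05: 0.65

0.65


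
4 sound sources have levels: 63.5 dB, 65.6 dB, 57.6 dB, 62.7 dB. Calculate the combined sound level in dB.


Formula: L_total = 10 * log10( sum(10^(Li/10)) )
  Source 1: 10^(63.5/10) = 2238721.1386
  Source 2: 10^(65.6/10) = 3630780.5477
  Source 3: 10^(57.6/10) = 575439.9373
  Source 4: 10^(62.7/10) = 1862087.1367
Sum of linear values = 8307028.7603
L_total = 10 * log10(8307028.7603) = 69.19

69.19 dB


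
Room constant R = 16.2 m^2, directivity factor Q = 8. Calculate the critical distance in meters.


Given values:
  R = 16.2 m^2, Q = 8
Formula: d_c = 0.141 * sqrt(Q * R)
Compute Q * R = 8 * 16.2 = 129.6
Compute sqrt(129.6) = 11.3842
d_c = 0.141 * 11.3842 = 1.605

1.605 m


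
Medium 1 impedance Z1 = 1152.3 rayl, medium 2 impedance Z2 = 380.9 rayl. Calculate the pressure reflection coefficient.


Given values:
  Z1 = 1152.3 rayl, Z2 = 380.9 rayl
Formula: R = (Z2 - Z1) / (Z2 + Z1)
Numerator: Z2 - Z1 = 380.9 - 1152.3 = -771.4
Denominator: Z2 + Z1 = 380.9 + 1152.3 = 1533.2
R = -771.4 / 1533.2 = -0.5031

-0.5031


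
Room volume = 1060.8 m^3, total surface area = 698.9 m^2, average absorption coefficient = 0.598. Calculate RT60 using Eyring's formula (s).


Given values:
  V = 1060.8 m^3, S = 698.9 m^2, alpha = 0.598
Formula: RT60 = 0.161 * V / (-S * ln(1 - alpha))
Compute ln(1 - 0.598) = ln(0.402) = -0.911303
Denominator: -698.9 * -0.911303 = 636.9097
Numerator: 0.161 * 1060.8 = 170.7888
RT60 = 170.7888 / 636.9097 = 0.268

0.268 s


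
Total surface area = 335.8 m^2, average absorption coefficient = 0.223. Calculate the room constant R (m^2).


Given values:
  S = 335.8 m^2, alpha = 0.223
Formula: R = S * alpha / (1 - alpha)
Numerator: 335.8 * 0.223 = 74.8834
Denominator: 1 - 0.223 = 0.777
R = 74.8834 / 0.777 = 96.38

96.38 m^2


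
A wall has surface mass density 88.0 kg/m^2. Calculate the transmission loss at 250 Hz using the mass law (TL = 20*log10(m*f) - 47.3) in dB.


Given values:
  m = 88.0 kg/m^2, f = 250 Hz
Formula: TL = 20 * log10(m * f) - 47.3
Compute m * f = 88.0 * 250 = 22000.0
Compute log10(22000.0) = 4.342423
Compute 20 * 4.342423 = 86.8485
TL = 86.8485 - 47.3 = 39.55

39.55 dB


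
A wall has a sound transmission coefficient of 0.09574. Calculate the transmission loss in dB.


Given values:
  tau = 0.09574
Formula: TL = 10 * log10(1 / tau)
Compute 1 / tau = 1 / 0.09574 = 10.445
Compute log10(10.445) = 1.018908
TL = 10 * 1.018908 = 10.19

10.19 dB


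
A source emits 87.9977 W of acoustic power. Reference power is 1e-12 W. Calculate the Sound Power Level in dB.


Given values:
  W = 87.9977 W
  W_ref = 1e-12 W
Formula: SWL = 10 * log10(W / W_ref)
Compute ratio: W / W_ref = 87997700000000
Compute log10: log10(87997700000000) = 13.944471
Multiply: SWL = 10 * 13.944471 = 139.44

139.44 dB


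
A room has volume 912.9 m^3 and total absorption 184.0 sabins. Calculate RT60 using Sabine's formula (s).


Given values:
  V = 912.9 m^3
  A = 184.0 sabins
Formula: RT60 = 0.161 * V / A
Numerator: 0.161 * 912.9 = 146.9769
RT60 = 146.9769 / 184.0 = 0.799

0.799 s


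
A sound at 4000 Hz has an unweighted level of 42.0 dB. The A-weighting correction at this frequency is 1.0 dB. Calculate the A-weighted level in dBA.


Given values:
  SPL = 42.0 dB
  A-weighting at 4000 Hz = 1.0 dB
Formula: L_A = SPL + A_weight
L_A = 42.0 + (1.0)
L_A = 43.0

43.0 dBA


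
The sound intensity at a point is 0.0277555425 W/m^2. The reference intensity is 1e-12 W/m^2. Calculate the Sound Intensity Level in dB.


Given values:
  I = 0.0277555425 W/m^2
  I_ref = 1e-12 W/m^2
Formula: SIL = 10 * log10(I / I_ref)
Compute ratio: I / I_ref = 27755542500
Compute log10: log10(27755542500) = 10.44335
Multiply: SIL = 10 * 10.44335 = 104.43

104.43 dB


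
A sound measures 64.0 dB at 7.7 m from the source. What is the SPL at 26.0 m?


Given values:
  SPL1 = 64.0 dB, r1 = 7.7 m, r2 = 26.0 m
Formula: SPL2 = SPL1 - 20 * log10(r2 / r1)
Compute ratio: r2 / r1 = 26.0 / 7.7 = 3.3766
Compute log10: log10(3.3766) = 0.52848
Compute drop: 20 * 0.52848 = 10.5696
SPL2 = 64.0 - 10.5696 = 53.43

53.43 dB


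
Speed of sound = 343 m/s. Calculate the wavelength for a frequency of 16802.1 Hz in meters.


Given values:
  c = 343 m/s, f = 16802.1 Hz
Formula: lambda = c / f
lambda = 343 / 16802.1
lambda = 0.0204

0.0204 m


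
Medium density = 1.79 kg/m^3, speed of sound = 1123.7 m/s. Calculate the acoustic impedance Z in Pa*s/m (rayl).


Given values:
  rho = 1.79 kg/m^3
  c = 1123.7 m/s
Formula: Z = rho * c
Z = 1.79 * 1123.7
Z = 2011.42

2011.42 rayl


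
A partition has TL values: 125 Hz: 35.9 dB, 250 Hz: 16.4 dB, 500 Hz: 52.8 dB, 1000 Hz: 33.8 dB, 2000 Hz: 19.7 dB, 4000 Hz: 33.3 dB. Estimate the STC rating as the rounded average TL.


Given TL values at each frequency:
  125 Hz: 35.9 dB
  250 Hz: 16.4 dB
  500 Hz: 52.8 dB
  1000 Hz: 33.8 dB
  2000 Hz: 19.7 dB
  4000 Hz: 33.3 dB
Formula: STC ~ round(average of TL values)
Sum = 35.9 + 16.4 + 52.8 + 33.8 + 19.7 + 33.3 = 191.9
Average = 191.9 / 6 = 31.98
Rounded: 32

32


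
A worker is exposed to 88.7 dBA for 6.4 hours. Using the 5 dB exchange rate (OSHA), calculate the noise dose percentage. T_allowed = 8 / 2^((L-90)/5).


Given values:
  L = 88.7 dBA, T = 6.4 hours
Formula: T_allowed = 8 / 2^((L - 90) / 5)
Compute exponent: (88.7 - 90) / 5 = -0.26
Compute 2^(-0.26) = 0.835088
T_allowed = 8 / 0.835088 = 9.579829 hours
Dose = (T / T_allowed) * 100
Dose = (6.4 / 9.579829) * 100 = 66.81

66.81 %


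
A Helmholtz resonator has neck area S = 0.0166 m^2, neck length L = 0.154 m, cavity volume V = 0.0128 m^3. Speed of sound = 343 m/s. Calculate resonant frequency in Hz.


Given values:
  S = 0.0166 m^2, L = 0.154 m, V = 0.0128 m^3, c = 343 m/s
Formula: f = (c / (2*pi)) * sqrt(S / (V * L))
Compute V * L = 0.0128 * 0.154 = 0.0019712
Compute S / (V * L) = 0.0166 / 0.0019712 = 8.4213
Compute sqrt(8.4213) = 2.901948
Compute c / (2*pi) = 343 / 6.283185 = 54.590148
f = 54.590148 * 2.901948 = 158.42

158.42 Hz


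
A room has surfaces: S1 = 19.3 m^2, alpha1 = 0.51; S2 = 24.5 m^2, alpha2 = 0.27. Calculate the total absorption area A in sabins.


Given surfaces:
  Surface 1: 19.3 * 0.51 = 9.843
  Surface 2: 24.5 * 0.27 = 6.615
Formula: A = sum(Si * alpha_i)
A = 9.843 + 6.615
A = 16.46

16.46 sabins


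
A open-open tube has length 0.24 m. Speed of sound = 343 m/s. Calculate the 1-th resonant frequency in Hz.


Given values:
  Tube type: open-open, L = 0.24 m, c = 343 m/s, n = 1
Formula: f_n = n * c / (2 * L)
Compute 2 * L = 2 * 0.24 = 0.48
f = 1 * 343 / 0.48
f = 714.58

714.58 Hz


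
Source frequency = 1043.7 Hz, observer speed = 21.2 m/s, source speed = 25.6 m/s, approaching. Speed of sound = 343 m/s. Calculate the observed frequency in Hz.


Given values:
  f_s = 1043.7 Hz, v_o = 21.2 m/s, v_s = 25.6 m/s
  Direction: approaching
Formula: f_o = f_s * (c + v_o) / (c - v_s)
Numerator: c + v_o = 343 + 21.2 = 364.2
Denominator: c - v_s = 343 - 25.6 = 317.4
f_o = 1043.7 * 364.2 / 317.4 = 1197.59

1197.59 Hz


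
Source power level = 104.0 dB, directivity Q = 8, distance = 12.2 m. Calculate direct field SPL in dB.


Given values:
  Lw = 104.0 dB, Q = 8, r = 12.2 m
Formula: SPL = Lw + 10 * log10(Q / (4 * pi * r^2))
Compute 4 * pi * r^2 = 4 * pi * 12.2^2 = 1870.3786
Compute Q / denom = 8 / 1870.3786 = 0.00427721
Compute 10 * log10(0.00427721) = -23.6884
SPL = 104.0 + (-23.6884) = 80.31

80.31 dB


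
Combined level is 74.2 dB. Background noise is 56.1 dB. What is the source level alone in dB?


Given values:
  L_total = 74.2 dB, L_bg = 56.1 dB
Formula: L_source = 10 * log10(10^(L_total/10) - 10^(L_bg/10))
Convert to linear:
  10^(74.2/10) = 26302679.919
  10^(56.1/10) = 407380.2778
Difference: 26302679.919 - 407380.2778 = 25895299.6412
L_source = 10 * log10(25895299.6412) = 74.13

74.13 dB


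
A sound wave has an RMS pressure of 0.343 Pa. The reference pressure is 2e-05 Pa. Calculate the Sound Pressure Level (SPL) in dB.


Given values:
  p = 0.343 Pa
  p_ref = 2e-05 Pa
Formula: SPL = 20 * log10(p / p_ref)
Compute ratio: p / p_ref = 0.343 / 2e-05 = 17150
Compute log10: log10(17150) = 4.234264
Multiply: SPL = 20 * 4.234264 = 84.69

84.69 dB


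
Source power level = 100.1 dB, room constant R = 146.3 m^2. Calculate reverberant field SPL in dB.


Given values:
  Lw = 100.1 dB, R = 146.3 m^2
Formula: SPL = Lw + 10 * log10(4 / R)
Compute 4 / R = 4 / 146.3 = 0.027341
Compute 10 * log10(0.027341) = -15.6319
SPL = 100.1 + (-15.6319) = 84.47

84.47 dB


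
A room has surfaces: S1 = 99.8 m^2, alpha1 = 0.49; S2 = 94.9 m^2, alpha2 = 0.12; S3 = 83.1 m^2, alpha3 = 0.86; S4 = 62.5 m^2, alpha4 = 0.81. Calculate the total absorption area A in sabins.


Given surfaces:
  Surface 1: 99.8 * 0.49 = 48.902
  Surface 2: 94.9 * 0.12 = 11.388
  Surface 3: 83.1 * 0.86 = 71.466
  Surface 4: 62.5 * 0.81 = 50.625
Formula: A = sum(Si * alpha_i)
A = 48.902 + 11.388 + 71.466 + 50.625
A = 182.38

182.38 sabins


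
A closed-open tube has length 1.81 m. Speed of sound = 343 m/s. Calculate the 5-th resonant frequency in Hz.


Given values:
  Tube type: closed-open, L = 1.81 m, c = 343 m/s, n = 5
Formula: f_n = (2n - 1) * c / (4 * L)
Compute 2n - 1 = 2*5 - 1 = 9
Compute 4 * L = 4 * 1.81 = 7.24
f = 9 * 343 / 7.24
f = 426.38

426.38 Hz


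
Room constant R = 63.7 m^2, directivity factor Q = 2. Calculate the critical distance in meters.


Given values:
  R = 63.7 m^2, Q = 2
Formula: d_c = 0.141 * sqrt(Q * R)
Compute Q * R = 2 * 63.7 = 127.4
Compute sqrt(127.4) = 11.2872
d_c = 0.141 * 11.2872 = 1.591

1.591 m


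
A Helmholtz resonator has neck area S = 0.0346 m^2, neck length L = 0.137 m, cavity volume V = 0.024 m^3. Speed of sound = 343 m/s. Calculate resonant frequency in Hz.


Given values:
  S = 0.0346 m^2, L = 0.137 m, V = 0.024 m^3, c = 343 m/s
Formula: f = (c / (2*pi)) * sqrt(S / (V * L))
Compute V * L = 0.024 * 0.137 = 0.003288
Compute S / (V * L) = 0.0346 / 0.003288 = 10.5231
Compute sqrt(10.5231) = 3.243933
Compute c / (2*pi) = 343 / 6.283185 = 54.590148
f = 54.590148 * 3.243933 = 177.09

177.09 Hz


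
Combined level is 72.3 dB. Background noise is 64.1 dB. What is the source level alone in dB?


Given values:
  L_total = 72.3 dB, L_bg = 64.1 dB
Formula: L_source = 10 * log10(10^(L_total/10) - 10^(L_bg/10))
Convert to linear:
  10^(72.3/10) = 16982436.5246
  10^(64.1/10) = 2570395.7828
Difference: 16982436.5246 - 2570395.7828 = 14412040.7418
L_source = 10 * log10(14412040.7418) = 71.59

71.59 dB


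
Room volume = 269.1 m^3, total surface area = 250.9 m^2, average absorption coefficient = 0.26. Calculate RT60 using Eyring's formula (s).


Given values:
  V = 269.1 m^3, S = 250.9 m^2, alpha = 0.26
Formula: RT60 = 0.161 * V / (-S * ln(1 - alpha))
Compute ln(1 - 0.26) = ln(0.74) = -0.301105
Denominator: -250.9 * -0.301105 = 75.5472
Numerator: 0.161 * 269.1 = 43.3251
RT60 = 43.3251 / 75.5472 = 0.573

0.573 s


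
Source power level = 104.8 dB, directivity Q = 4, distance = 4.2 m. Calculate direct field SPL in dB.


Given values:
  Lw = 104.8 dB, Q = 4, r = 4.2 m
Formula: SPL = Lw + 10 * log10(Q / (4 * pi * r^2))
Compute 4 * pi * r^2 = 4 * pi * 4.2^2 = 221.6708
Compute Q / denom = 4 / 221.6708 = 0.01804478
Compute 10 * log10(0.01804478) = -17.4365
SPL = 104.8 + (-17.4365) = 87.36

87.36 dB


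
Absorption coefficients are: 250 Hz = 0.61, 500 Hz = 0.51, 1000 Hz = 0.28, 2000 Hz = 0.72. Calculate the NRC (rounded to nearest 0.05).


Given values:
  a_250 = 0.61, a_500 = 0.51
  a_1000 = 0.28, a_2000 = 0.72
Formula: NRC = (a250 + a500 + a1000 + a2000) / 4
Sum = 0.61 + 0.51 + 0.28 + 0.72 = 2.12
NRC = 2.12 / 4 = 0.53
Rounded to nearest 0.05: 0.55

0.55


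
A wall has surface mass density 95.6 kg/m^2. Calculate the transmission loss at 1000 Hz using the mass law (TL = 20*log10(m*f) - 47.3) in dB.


Given values:
  m = 95.6 kg/m^2, f = 1000 Hz
Formula: TL = 20 * log10(m * f) - 47.3
Compute m * f = 95.6 * 1000 = 95600.0
Compute log10(95600.0) = 4.980458
Compute 20 * 4.980458 = 99.6092
TL = 99.6092 - 47.3 = 52.31

52.31 dB


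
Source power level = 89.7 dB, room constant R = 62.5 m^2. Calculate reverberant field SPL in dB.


Given values:
  Lw = 89.7 dB, R = 62.5 m^2
Formula: SPL = Lw + 10 * log10(4 / R)
Compute 4 / R = 4 / 62.5 = 0.064
Compute 10 * log10(0.064) = -11.9382
SPL = 89.7 + (-11.9382) = 77.76

77.76 dB


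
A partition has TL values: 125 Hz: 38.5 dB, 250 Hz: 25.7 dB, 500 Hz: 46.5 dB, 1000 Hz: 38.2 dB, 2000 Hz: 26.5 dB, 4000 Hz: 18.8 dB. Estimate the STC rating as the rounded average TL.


Given TL values at each frequency:
  125 Hz: 38.5 dB
  250 Hz: 25.7 dB
  500 Hz: 46.5 dB
  1000 Hz: 38.2 dB
  2000 Hz: 26.5 dB
  4000 Hz: 18.8 dB
Formula: STC ~ round(average of TL values)
Sum = 38.5 + 25.7 + 46.5 + 38.2 + 26.5 + 18.8 = 194.2
Average = 194.2 / 6 = 32.37
Rounded: 32

32
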